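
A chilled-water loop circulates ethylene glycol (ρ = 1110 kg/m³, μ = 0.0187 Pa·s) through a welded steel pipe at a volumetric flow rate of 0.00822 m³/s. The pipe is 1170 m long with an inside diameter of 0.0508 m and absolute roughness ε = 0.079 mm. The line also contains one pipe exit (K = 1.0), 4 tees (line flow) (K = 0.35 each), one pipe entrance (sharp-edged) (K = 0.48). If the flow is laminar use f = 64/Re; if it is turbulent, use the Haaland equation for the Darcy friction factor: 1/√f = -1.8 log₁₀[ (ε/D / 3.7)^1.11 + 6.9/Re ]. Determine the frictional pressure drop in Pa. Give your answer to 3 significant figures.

ΔP ≈ 6.65×10^6 Pa

Cross-sectional area A = πD²/4 = π(0.0508)²/4 = 0.002027 m²; mean velocity V = Q/A = 0.00822/0.002027 = 4.056 m/s.
Reynolds number Re = ρVD/μ = 1110 · 4.056 · 0.0508 / 0.0187 = 1.223e+04.
Re > 4000 → turbulent. Relative roughness ε/D = 7.9e-05/0.0508 = 0.00156. Haaland: 1/√f = -1.8 log₁₀[(0.00156/3.7)^1.11 + 6.9/1.223e+04] = -1.8 log₁₀[0.000179 + 0.000564] = 5.632, so f = 0.03152.
Total minor-loss coefficient ΣK = 1·1 + 4·0.35 + 1·0.48 = 2.88.
ΔP = [f·L/D + ΣK]·(ρV²/2) = [0.03152·1170/0.0508 + 2.88]·(1110·4.056²/2) = [726 + 2.88]·9129 = 6.654e+06 Pa.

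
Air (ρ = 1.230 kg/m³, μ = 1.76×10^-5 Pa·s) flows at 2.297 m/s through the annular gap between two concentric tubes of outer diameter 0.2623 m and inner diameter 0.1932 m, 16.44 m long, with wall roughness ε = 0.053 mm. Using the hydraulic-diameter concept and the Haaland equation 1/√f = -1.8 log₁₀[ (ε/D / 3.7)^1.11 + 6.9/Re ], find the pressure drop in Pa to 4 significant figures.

ΔP ≈ 23.97 Pa

Hydraulic diameter D_h = 4A/P = D_o - D_i = 0.2623 - 0.1932 = 0.0691 m.
Re = ρVD_h/μ = 1.23·2.297·0.0691/1.76e-05 = 1.109e+04.
ε/D_h = 5.3e-05/0.0691 = 0.000767; Haaland gives 1/√f = -1.8 log₁₀[8.15e-05+0.000622] = 5.675, so f = 0.03105.
ΔP = f(L/D_h)(ρV²/2) = 0.03105·16.44/0.0691·3.245 = 23.97 Pa.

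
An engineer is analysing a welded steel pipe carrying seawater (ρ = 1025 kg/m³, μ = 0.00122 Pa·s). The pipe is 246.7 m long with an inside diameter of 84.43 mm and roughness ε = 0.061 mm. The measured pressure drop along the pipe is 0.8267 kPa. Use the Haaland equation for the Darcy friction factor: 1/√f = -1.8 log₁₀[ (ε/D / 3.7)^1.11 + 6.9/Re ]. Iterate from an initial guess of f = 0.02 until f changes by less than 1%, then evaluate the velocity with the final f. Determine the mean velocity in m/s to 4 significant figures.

V ≈ 0.1305 m/s

Rearranging Darcy-Weisbach: V = √(2·ΔP·D/(f·L·ρ)). With ε/D = 6.1e-05/0.08443 = 0.000722, iterate starting from f = 0.02:
  f = 0.02 → V = √(2·826.7·0.08443/(0.02·246.7·1025)) = 0.1661 m/s; Re = ρVD/μ = 1.179e+04; f → 0.03054
  f = 0.03054 → V = 0.1345 m/s; Re = 9538; f → 0.03218
  f = 0.03218 → V = 0.131 m/s; Re = 9291; f → 0.03239
Converged (Δf/f < 1%). With the final f = 0.03239: V = √(2·826.7·0.08443/(0.03239·246.7·1025)) = 0.1305 m/s.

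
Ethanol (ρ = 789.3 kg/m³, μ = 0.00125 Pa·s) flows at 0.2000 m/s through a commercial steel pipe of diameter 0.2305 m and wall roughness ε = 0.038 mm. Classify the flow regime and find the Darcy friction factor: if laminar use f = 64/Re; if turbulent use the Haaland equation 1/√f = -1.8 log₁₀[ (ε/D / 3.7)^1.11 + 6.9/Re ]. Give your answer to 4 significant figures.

f ≈ 0.02383

Re = ρVD/μ = 789.3·0.2·0.2305/0.00125 = 2.911e+04.
Re > 4000 → turbulent. ε/D = 3.8e-05/0.2305 = 0.000165; Haaland: 1/√f = -1.8 log₁₀[1.48e-05 + 0.000237] = 6.478, so f = 0.02383.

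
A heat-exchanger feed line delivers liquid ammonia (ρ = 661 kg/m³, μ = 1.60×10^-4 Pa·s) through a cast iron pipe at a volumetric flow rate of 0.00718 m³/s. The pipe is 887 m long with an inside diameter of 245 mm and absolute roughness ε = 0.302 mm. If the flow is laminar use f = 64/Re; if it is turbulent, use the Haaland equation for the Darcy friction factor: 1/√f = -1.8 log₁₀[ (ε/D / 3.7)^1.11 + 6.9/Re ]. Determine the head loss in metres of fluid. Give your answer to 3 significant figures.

h_f ≈ 0.0945 m

Cross-sectional area A = πD²/4 = π(0.245)²/4 = 0.04714 m²; mean velocity V = Q/A = 0.00718/0.04714 = 0.1523 m/s.
Reynolds number Re = ρVD/μ = 661 · 0.1523 · 0.245 / 0.00016 = 1.542e+05.
Re > 4000 → turbulent. Relative roughness ε/D = 0.000302/0.245 = 0.00123. Haaland: 1/√f = -1.8 log₁₀[(0.00123/3.7)^1.11 + 6.9/1.542e+05] = -1.8 log₁₀[0.000138 + 4.48e-05] = 6.728, so f = 0.02209.
Darcy-Weisbach: ΔP = f(L/D)(ρV²/2) = 0.02209·(887/0.245)·(661·0.1523²/2) = 0.02209·3620·7.666 = 613.1 Pa.
Head loss h_f = ΔP/(ρg) = 613.1/(661·9.81) = 0.0945 m.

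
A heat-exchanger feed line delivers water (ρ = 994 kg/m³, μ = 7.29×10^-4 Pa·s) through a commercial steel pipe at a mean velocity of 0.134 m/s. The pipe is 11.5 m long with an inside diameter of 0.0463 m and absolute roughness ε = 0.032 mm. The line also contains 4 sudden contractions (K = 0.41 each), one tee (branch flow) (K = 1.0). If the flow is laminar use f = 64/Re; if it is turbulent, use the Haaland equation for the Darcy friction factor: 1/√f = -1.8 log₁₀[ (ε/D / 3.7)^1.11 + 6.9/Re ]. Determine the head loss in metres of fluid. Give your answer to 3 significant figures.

Reynolds number Re = ρVD/μ = 994 · 0.134 · 0.0463 / 0.000729 = 8459.
Re > 4000 → turbulent. Relative roughness ε/D = 3.2e-05/0.0463 = 0.000691. Haaland: 1/√f = -1.8 log₁₀[(0.000691/3.7)^1.11 + 6.9/8459] = -1.8 log₁₀[7.26e-05 + 0.000816] = 5.493, so f = 0.03315.
Total minor-loss coefficient ΣK = 4·0.41 + 1·1 = 2.64.
ΔP = [f·L/D + ΣK]·(ρV²/2) = [0.03315·11.5/0.0463 + 2.64]·(994·0.134²/2) = [8.233 + 2.64]·8.924 = 97.03 Pa.
Head loss h_f = ΔP/(ρg) = 97.03/(994·9.81) = 0.00995 m.

h_f ≈ 0.00995 m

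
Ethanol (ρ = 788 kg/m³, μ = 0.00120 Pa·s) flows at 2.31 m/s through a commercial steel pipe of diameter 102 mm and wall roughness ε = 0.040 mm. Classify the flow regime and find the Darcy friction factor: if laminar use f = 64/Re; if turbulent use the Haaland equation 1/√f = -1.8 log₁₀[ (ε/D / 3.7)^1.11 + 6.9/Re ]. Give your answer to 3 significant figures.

f ≈ 0.0185

Re = ρVD/μ = 788·2.31·0.102/0.0012 = 1.547e+05.
Re > 4000 → turbulent. ε/D = 4e-05/0.102 = 0.000392; Haaland: 1/√f = -1.8 log₁₀[3.87e-05 + 4.46e-05] = 7.343, so f = 0.01855.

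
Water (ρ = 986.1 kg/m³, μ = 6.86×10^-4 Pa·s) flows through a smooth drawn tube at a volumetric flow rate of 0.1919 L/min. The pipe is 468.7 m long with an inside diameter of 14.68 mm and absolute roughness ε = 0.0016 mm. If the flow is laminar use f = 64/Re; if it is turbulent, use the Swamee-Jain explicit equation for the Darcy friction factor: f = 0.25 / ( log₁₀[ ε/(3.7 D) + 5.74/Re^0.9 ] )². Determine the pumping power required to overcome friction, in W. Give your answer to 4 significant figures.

P ≈ 0.002886 W

Q = 0.1919 L/min = 0.1919/60000 = 3.198e-06 m³/s.
Cross-sectional area A = πD²/4 = π(0.01468)²/4 = 0.0001693 m²; mean velocity V = Q/A = 3.198e-06/0.0001693 = 0.0189 m/s.
Reynolds number Re = ρVD/μ = 986.1 · 0.0189 · 0.01468 / 0.000686 = 398.8.
Re < 2300 → laminar flow, so f = 64/Re = 64/398.8 = 0.1605 (the turbulent correlation is not needed).
Darcy-Weisbach: ΔP = f(L/D)(ρV²/2) = 0.1605·(468.7/0.01468)·(986.1·0.0189²/2) = 0.1605·3.193e+04·0.1761 = 902.2 Pa.
Pumping power P = QΔP = 3.198e-06·902.2 = 0.0028855 W = 0.002886 W.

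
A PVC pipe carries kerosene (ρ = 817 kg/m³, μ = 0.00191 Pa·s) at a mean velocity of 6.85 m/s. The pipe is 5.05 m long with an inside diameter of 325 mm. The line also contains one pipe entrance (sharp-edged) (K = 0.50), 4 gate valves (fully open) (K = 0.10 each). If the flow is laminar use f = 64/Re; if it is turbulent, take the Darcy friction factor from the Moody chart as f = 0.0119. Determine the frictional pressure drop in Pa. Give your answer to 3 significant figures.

Reynolds number Re = ρVD/μ = 817 · 6.85 · 0.325 / 0.00191 = 9.523e+05.
Re > 4000 → turbulent; use the Moody-chart value f = 0.0119.
Total minor-loss coefficient ΣK = 1·0.5 + 4·0.1 = 0.9.
ΔP = [f·L/D + ΣK]·(ρV²/2) = [0.0119·5.05/0.325 + 0.9]·(817·6.85²/2) = [0.1849 + 0.9]·1.917e+04 = 2.08e+04 Pa.

ΔP ≈ 20800 Pa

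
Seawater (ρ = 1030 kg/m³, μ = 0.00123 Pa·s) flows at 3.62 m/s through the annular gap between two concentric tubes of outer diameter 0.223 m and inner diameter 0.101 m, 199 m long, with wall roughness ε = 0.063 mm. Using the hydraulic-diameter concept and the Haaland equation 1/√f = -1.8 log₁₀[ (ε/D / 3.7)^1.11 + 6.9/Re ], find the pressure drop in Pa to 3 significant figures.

ΔP ≈ 198000 Pa

Hydraulic diameter D_h = 4A/P = D_o - D_i = 0.223 - 0.101 = 0.122 m.
Re = ρVD_h/μ = 1030·3.62·0.122/0.00123 = 3.698e+05.
ε/D_h = 6.3e-05/0.122 = 0.000516; Haaland gives 1/√f = -1.8 log₁₀[5.26e-05+1.87e-05] = 7.465, so f = 0.01794.
ΔP = f(L/D_h)(ρV²/2) = 0.01794·199/0.122·6749 = 1.975e+05 Pa.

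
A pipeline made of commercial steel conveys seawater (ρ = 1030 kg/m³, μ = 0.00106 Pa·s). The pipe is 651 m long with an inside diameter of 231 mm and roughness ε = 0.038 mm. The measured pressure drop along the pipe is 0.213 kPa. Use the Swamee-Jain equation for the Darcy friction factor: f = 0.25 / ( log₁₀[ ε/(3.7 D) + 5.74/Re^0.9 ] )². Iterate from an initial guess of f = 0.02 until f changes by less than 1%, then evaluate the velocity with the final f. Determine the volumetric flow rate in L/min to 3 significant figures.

Q ≈ 184 L/min

Rearranging Darcy-Weisbach: V = √(2·ΔP·D/(f·L·ρ)). With ε/D = 3.8e-05/0.231 = 0.000165, iterate starting from f = 0.02:
  f = 0.02 → V = √(2·213·0.231/(0.02·651·1030)) = 0.08566 m/s; Re = ρVD/μ = 1.923e+04; f → 0.02647
  f = 0.02647 → V = 0.07446 m/s; Re = 1.671e+04; f → 0.02739
  f = 0.02739 → V = 0.0732 m/s; Re = 1.643e+04; f → 0.02751
Converged (Δf/f < 1%). With the final f = 0.02751: V = √(2·213·0.231/(0.02751·651·1030)) = 0.07304 m/s.
Q = V·A = 0.07304·(π/4·0.231²) = 0.003061 m³/s = 184 L/min.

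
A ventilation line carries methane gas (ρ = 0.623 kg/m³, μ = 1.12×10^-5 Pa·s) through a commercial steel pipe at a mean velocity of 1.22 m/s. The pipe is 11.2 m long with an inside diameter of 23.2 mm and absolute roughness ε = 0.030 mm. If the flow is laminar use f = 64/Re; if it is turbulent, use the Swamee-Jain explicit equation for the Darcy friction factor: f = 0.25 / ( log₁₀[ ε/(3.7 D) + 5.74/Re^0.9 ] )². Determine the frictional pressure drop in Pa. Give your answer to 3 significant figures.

Reynolds number Re = ρVD/μ = 0.623 · 1.22 · 0.0232 / 1.12e-05 = 1574.
Re < 2300 → laminar flow, so f = 64/Re = 64/1574 = 0.04065 (the turbulent correlation is not needed).
Darcy-Weisbach: ΔP = f(L/D)(ρV²/2) = 0.04065·(11.2/0.0232)·(0.623·1.22²/2) = 0.04065·482.8·0.4636 = 9.099 Pa.

ΔP ≈ 9.10 Pa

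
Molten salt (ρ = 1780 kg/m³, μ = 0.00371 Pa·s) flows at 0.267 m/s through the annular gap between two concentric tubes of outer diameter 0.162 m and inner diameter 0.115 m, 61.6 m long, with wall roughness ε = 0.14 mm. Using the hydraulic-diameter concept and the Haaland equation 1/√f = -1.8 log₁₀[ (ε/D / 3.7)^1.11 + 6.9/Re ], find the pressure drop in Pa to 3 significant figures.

ΔP ≈ 3230 Pa

Hydraulic diameter D_h = 4A/P = D_o - D_i = 0.162 - 0.115 = 0.047 m.
Re = ρVD_h/μ = 1780·0.267·0.047/0.00371 = 6021.
ε/D_h = 0.00014/0.047 = 0.00298; Haaland gives 1/√f = -1.8 log₁₀[0.000368+0.00115] = 5.076, so f = 0.03881.
ΔP = f(L/D_h)(ρV²/2) = 0.03881·61.6/0.047·63.45 = 3227 Pa.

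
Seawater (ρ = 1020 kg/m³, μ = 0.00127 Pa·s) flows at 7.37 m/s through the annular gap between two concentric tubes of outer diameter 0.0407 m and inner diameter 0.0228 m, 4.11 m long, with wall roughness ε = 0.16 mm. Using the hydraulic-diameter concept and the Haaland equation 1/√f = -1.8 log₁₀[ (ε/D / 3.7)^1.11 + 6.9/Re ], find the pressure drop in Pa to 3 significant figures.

ΔP ≈ 236000 Pa

Hydraulic diameter D_h = 4A/P = D_o - D_i = 0.0407 - 0.0228 = 0.0179 m.
Re = ρVD_h/μ = 1020·7.37·0.0179/0.00127 = 1.06e+05.
ε/D_h = 0.00016/0.0179 = 0.00894; Haaland gives 1/√f = -1.8 log₁₀[0.00125+6.51e-05] = 5.189, so f = 0.03714.
ΔP = f(L/D_h)(ρV²/2) = 0.03714·4.11/0.0179·2.77e+04 = 2.362e+05 Pa.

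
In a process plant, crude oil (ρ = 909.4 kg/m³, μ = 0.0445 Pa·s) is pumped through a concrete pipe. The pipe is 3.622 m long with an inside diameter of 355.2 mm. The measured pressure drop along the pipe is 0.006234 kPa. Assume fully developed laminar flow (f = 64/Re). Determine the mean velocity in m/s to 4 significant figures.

V ≈ 0.1525 m/s

For laminar flow, f = 64/Re with Re = ρVD/μ, so Darcy-Weisbach reduces to ΔP = 32μLV/D². Solving for V: V = ΔP·D²/(32μL) = 6.234·(0.3552)²/(32·0.0445·3.622) = 0.1525 m/s.
Check: Re = ρVD/μ = 909.4·0.1525·0.3552/0.0445 = 1107 < 2300, so the laminar assumption holds.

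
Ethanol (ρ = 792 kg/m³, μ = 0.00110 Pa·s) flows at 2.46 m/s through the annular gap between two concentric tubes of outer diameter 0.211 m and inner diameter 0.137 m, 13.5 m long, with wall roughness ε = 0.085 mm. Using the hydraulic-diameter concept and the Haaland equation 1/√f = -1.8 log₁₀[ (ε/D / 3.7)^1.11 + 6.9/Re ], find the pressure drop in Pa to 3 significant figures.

Hydraulic diameter D_h = 4A/P = D_o - D_i = 0.211 - 0.137 = 0.074 m.
Re = ρVD_h/μ = 792·2.46·0.074/0.0011 = 1.311e+05.
ε/D_h = 8.5e-05/0.074 = 0.00115; Haaland gives 1/√f = -1.8 log₁₀[0.000128+5.26e-05] = 6.739, so f = 0.02202.
ΔP = f(L/D_h)(ρV²/2) = 0.02202·13.5/0.074·2396 = 9626 Pa.

ΔP ≈ 9630 Pa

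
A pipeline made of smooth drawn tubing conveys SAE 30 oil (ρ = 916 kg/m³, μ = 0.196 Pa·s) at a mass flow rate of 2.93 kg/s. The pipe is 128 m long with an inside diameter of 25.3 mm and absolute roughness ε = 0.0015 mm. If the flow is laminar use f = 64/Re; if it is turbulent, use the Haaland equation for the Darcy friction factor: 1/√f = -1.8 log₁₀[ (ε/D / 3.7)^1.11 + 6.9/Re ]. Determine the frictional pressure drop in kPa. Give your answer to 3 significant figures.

A = πD²/4 = π(0.0253)²/4 = 0.0005027 m²; mean velocity V = ṁ/(ρA) = 2.93/(916 · 0.0005027) = 6.363 m/s.
Reynolds number Re = ρVD/μ = 916 · 6.363 · 0.0253 / 0.196 = 752.3.
Re < 2300 → laminar flow, so f = 64/Re = 64/752.3 = 0.08507 (the turbulent correlation is not needed).
Darcy-Weisbach: ΔP = f(L/D)(ρV²/2) = 0.08507·(128/0.0253)·(916·6.363²/2) = 0.08507·5059·1.854e+04 = 7.98e+06 Pa.
ΔP = 7.98e+06 Pa = 7980 kPa.

ΔP ≈ 7980 kPa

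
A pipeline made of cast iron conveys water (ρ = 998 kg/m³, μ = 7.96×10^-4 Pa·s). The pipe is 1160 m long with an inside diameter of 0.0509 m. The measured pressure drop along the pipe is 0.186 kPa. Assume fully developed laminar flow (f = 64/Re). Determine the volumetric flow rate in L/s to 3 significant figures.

Q ≈ 0.0332 L/s

For laminar flow, f = 64/Re with Re = ρVD/μ, so Darcy-Weisbach reduces to ΔP = 32μLV/D². Solving for V: V = ΔP·D²/(32μL) = 186·(0.0509)²/(32·0.000796·1160) = 0.01631 m/s.
Check: Re = ρVD/μ = 998·0.01631·0.0509/0.000796 = 1041 < 2300, so the laminar assumption holds.
Q = V·A = 0.01631·(π/4·0.0509²) = 3.319e-05 m³/s = 0.0332 L/s.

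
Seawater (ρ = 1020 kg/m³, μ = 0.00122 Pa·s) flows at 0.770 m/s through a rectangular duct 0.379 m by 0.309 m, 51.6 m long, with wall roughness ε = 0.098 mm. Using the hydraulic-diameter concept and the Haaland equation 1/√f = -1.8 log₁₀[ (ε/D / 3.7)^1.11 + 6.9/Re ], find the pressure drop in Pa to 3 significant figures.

ΔP ≈ 791 Pa

Hydraulic diameter D_h = 4A/P = 4·(0.379·0.309)/(2·(0.379+0.309)) = 0.4684/1.376 = 0.3404 m.
Re = ρVD_h/μ = 1020·0.77·0.3404/0.00122 = 2.192e+05.
ε/D_h = 9.8e-05/0.3404 = 0.000288; Haaland gives 1/√f = -1.8 log₁₀[2.75e-05+3.15e-05] = 7.613, so f = 0.01725.
ΔP = f(L/D_h)(ρV²/2) = 0.01725·51.6/0.3404·302.4 = 790.8 Pa.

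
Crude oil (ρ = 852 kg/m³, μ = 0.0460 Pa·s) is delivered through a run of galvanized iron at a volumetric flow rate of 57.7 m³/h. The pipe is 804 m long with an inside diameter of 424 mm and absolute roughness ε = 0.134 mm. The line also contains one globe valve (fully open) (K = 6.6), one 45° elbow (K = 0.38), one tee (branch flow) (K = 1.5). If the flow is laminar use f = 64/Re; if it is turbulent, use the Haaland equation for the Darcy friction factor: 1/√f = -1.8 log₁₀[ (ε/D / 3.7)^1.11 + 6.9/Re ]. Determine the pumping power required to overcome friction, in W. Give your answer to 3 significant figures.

Q = 57.7 m³/h = 57.7/3600 = 0.01603 m³/s.
Cross-sectional area A = πD²/4 = π(0.424)²/4 = 0.1412 m²; mean velocity V = Q/A = 0.01603/0.1412 = 0.1135 m/s.
Reynolds number Re = ρVD/μ = 852 · 0.1135 · 0.424 / 0.046 = 891.5.
Re < 2300 → laminar flow, so f = 64/Re = 64/891.5 = 0.07179 (the turbulent correlation is not needed).
Total minor-loss coefficient ΣK = 1·6.6 + 1·0.38 + 1·1.5 = 8.48.
ΔP = [f·L/D + ΣK]·(ρV²/2) = [0.07179·804/0.424 + 8.48]·(852·0.1135²/2) = [136.1 + 8.48]·5.489 = 793.8 Pa.
Pumping power P = QΔP = 0.01603·793.8 = 12.72 W = 12.7 W.

P ≈ 12.7 W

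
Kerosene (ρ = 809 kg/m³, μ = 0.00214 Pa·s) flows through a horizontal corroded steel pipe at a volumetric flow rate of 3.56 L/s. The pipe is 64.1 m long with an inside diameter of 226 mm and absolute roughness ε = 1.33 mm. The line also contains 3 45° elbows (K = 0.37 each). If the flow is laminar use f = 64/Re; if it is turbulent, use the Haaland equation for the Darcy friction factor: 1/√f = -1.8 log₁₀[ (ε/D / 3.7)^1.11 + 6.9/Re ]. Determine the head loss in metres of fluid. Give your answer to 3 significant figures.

h_f ≈ 0.00502 m

Q = 3.56 L/s = 3.56/1000 = 0.00356 m³/s.
Cross-sectional area A = πD²/4 = π(0.226)²/4 = 0.04011 m²; mean velocity V = Q/A = 0.00356/0.04011 = 0.08874 m/s.
Reynolds number Re = ρVD/μ = 809 · 0.08874 · 0.226 / 0.00214 = 7582.
Re > 4000 → turbulent. Relative roughness ε/D = 0.00133/0.226 = 0.00588. Haaland: 1/√f = -1.8 log₁₀[(0.00588/3.7)^1.11 + 6.9/7582] = -1.8 log₁₀[0.000783 + 0.00091] = 4.988, so f = 0.04019.
Total minor-loss coefficient ΣK = 3·0.37 = 1.11.
ΔP = [f·L/D + ΣK]·(ρV²/2) = [0.04019·64.1/0.226 + 1.11]·(809·0.08874²/2) = [11.4 + 1.11]·3.186 = 39.85 Pa.
Head loss h_f = ΔP/(ρg) = 39.85/(809·9.81) = 0.00502 m.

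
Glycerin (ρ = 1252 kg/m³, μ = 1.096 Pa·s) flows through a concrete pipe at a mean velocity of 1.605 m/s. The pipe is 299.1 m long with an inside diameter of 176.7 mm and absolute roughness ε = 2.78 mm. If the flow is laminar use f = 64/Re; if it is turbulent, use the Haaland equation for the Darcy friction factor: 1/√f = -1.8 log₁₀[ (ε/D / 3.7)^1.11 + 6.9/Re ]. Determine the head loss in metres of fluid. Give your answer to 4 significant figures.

Reynolds number Re = ρVD/μ = 1252 · 1.605 · 0.1767 / 1.1 = 324.
Re < 2300 → laminar flow, so f = 64/Re = 64/324 = 0.1975 (the turbulent correlation is not needed).
Darcy-Weisbach: ΔP = f(L/D)(ρV²/2) = 0.1975·(299.1/0.1767)·(1252·1.605²/2) = 0.1975·1693·1613 = 5.392e+05 Pa.
Head loss h_f = ΔP/(ρg) = 5.392e+05/(1252·9.81) = 43.90 m.

h_f ≈ 43.90 m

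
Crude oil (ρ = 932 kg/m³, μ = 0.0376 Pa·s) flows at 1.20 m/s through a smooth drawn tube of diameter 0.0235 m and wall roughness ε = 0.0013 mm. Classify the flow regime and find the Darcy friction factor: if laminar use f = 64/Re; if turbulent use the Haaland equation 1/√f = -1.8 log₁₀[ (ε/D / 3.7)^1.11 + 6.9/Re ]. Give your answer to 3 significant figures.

f ≈ 0.0916

Re = ρVD/μ = 932·1.2·0.0235/0.0376 = 699.
Re < 2300 → laminar, so f = 64/Re = 0.09156 (roughness is irrelevant in laminar flow).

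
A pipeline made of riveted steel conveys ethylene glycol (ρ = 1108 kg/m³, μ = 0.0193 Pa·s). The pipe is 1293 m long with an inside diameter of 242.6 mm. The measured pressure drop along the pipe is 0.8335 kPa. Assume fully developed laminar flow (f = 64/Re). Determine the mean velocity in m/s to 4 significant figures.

V ≈ 0.06143 m/s

For laminar flow, f = 64/Re with Re = ρVD/μ, so Darcy-Weisbach reduces to ΔP = 32μLV/D². Solving for V: V = ΔP·D²/(32μL) = 833.5·(0.2426)²/(32·0.0193·1293) = 0.06143 m/s.
Check: Re = ρVD/μ = 1108·0.06143·0.2426/0.0193 = 855.6 < 2300, so the laminar assumption holds.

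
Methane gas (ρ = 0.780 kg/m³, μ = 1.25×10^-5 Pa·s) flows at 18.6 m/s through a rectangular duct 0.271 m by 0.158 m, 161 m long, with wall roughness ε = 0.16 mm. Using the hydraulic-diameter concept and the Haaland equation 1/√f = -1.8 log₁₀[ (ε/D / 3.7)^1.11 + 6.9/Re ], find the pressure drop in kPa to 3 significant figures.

ΔP ≈ 2.17 kPa

Hydraulic diameter D_h = 4A/P = 4·(0.271·0.158)/(2·(0.271+0.158)) = 0.1713/0.858 = 0.1996 m.
Re = ρVD_h/μ = 0.78·18.6·0.1996/1.25e-05 = 2.317e+05.
ε/D_h = 0.00016/0.1996 = 0.000802; Haaland gives 1/√f = -1.8 log₁₀[8.56e-05+2.98e-05] = 7.088, so f = 0.01991.
ΔP = f(L/D_h)(ρV²/2) = 0.01991·161/0.1996·134.9 = 2166 Pa.
ΔP = 2.17 kPa.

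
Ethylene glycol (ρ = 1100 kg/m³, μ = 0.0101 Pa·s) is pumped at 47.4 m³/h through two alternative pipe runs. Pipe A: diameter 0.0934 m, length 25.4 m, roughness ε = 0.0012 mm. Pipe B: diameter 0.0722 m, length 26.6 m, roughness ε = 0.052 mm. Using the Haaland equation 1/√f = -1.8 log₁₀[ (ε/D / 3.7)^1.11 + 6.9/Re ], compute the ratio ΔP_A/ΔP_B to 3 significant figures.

ΔP_A/ΔP_B ≈ 0.265

Pipe A: V = Q/A = 0.01317/0.006851 = 1.922 m/s; Re = 1.955e+04; ε/D = 1.28e-05; Haaland → f = 0.02591; ΔP_A = f(L/D)(ρV²/2) = 1.431e+04 Pa.
Pipe B: V = Q/A = 0.01317/0.004094 = 3.216 m/s; Re = 2.529e+04; ε/D = 0.00072; Haaland → f = 0.02582; ΔP_B = f(L/D)(ρV²/2) = 5.411e+04 Pa.
ΔP_A/ΔP_B = 1.431e+04/5.411e+04 = 0.265.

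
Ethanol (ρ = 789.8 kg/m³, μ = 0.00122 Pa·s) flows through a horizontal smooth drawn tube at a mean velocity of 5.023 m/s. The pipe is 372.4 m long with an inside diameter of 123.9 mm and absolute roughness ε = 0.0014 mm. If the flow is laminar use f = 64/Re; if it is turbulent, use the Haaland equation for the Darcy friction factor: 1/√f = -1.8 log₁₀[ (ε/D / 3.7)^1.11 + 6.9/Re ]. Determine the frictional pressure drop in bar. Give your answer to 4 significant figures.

ΔP ≈ 4.101 bar

Reynolds number Re = ρVD/μ = 789.8 · 5.023 · 0.1239 / 0.00122 = 4.029e+05.
Re > 4000 → turbulent. Relative roughness ε/D = 1.4e-06/0.1239 = 1.13e-05. Haaland: 1/√f = -1.8 log₁₀[(1.13e-05/3.7)^1.11 + 6.9/4.029e+05] = -1.8 log₁₀[7.55e-07 + 1.71e-05] = 8.546, so f = 0.01369.
Darcy-Weisbach: ΔP = f(L/D)(ρV²/2) = 0.01369·(372.4/0.1239)·(789.8·5.023²/2) = 0.01369·3006·9964 = 4.101e+05 Pa.
ΔP = 4.101e+05 Pa = 4.101 bar.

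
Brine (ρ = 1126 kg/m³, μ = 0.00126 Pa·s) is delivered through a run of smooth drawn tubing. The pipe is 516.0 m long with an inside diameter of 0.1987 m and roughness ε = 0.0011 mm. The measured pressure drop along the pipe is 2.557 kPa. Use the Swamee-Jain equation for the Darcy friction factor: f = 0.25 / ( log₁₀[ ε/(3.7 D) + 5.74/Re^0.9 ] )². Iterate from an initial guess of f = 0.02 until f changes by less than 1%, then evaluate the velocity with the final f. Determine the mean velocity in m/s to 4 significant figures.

V ≈ 0.2912 m/s

Rearranging Darcy-Weisbach: V = √(2·ΔP·D/(f·L·ρ)). With ε/D = 1.1e-06/0.1987 = 5.54e-06, iterate starting from f = 0.02:
  f = 0.02 → V = √(2·2557·0.1987/(0.02·516·1126)) = 0.2957 m/s; Re = ρVD/μ = 5.251e+04; f → 0.02056
  f = 0.02056 → V = 0.2917 m/s; Re = 5.179e+04; f → 0.02062
Converged (Δf/f < 1%). With the final f = 0.02062: V = √(2·2557·0.1987/(0.02062·516·1126)) = 0.2912 m/s.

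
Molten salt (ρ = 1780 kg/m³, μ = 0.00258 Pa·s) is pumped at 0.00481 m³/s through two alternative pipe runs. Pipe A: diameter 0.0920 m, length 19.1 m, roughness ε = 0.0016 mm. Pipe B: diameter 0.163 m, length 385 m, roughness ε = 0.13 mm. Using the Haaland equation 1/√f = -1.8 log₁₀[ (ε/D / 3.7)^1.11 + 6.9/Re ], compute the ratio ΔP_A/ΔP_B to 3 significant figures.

ΔP_A/ΔP_B ≈ 0.708

Pipe A: V = Q/A = 0.00481/0.006648 = 0.7236 m/s; Re = 4.593e+04; ε/D = 1.74e-05; Haaland → f = 0.02115; ΔP_A = f(L/D)(ρV²/2) = 2046 Pa.
Pipe B: V = Q/A = 0.00481/0.02087 = 0.2305 m/s; Re = 2.592e+04; ε/D = 0.000798; Haaland → f = 0.02587; ΔP_B = f(L/D)(ρV²/2) = 2889 Pa.
ΔP_A/ΔP_B = 2046/2889 = 0.708.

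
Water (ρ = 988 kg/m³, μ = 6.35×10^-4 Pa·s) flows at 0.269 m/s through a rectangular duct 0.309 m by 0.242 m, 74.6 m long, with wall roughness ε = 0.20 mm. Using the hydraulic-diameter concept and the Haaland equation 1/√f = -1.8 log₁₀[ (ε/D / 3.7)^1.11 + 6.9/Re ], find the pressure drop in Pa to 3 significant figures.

ΔP ≈ 204 Pa

Hydraulic diameter D_h = 4A/P = 4·(0.309·0.242)/(2·(0.309+0.242)) = 0.2991/1.102 = 0.2714 m.
Re = ρVD_h/μ = 988·0.269·0.2714/0.000635 = 1.136e+05.
ε/D_h = 0.0002/0.2714 = 0.000737; Haaland gives 1/√f = -1.8 log₁₀[7.8e-05+6.07e-05] = 6.944, so f = 0.02074.
ΔP = f(L/D_h)(ρV²/2) = 0.02074·74.6/0.2714·35.75 = 203.7 Pa.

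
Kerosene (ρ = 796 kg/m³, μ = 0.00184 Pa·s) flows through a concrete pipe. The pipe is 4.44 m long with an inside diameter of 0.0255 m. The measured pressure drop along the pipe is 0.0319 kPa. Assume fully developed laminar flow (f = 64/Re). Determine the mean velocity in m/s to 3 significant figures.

V ≈ 0.0793 m/s

For laminar flow, f = 64/Re with Re = ρVD/μ, so Darcy-Weisbach reduces to ΔP = 32μLV/D². Solving for V: V = ΔP·D²/(32μL) = 31.9·(0.0255)²/(32·0.00184·4.44) = 0.07935 m/s.
Check: Re = ρVD/μ = 796·0.07935·0.0255/0.00184 = 875.3 < 2300, so the laminar assumption holds.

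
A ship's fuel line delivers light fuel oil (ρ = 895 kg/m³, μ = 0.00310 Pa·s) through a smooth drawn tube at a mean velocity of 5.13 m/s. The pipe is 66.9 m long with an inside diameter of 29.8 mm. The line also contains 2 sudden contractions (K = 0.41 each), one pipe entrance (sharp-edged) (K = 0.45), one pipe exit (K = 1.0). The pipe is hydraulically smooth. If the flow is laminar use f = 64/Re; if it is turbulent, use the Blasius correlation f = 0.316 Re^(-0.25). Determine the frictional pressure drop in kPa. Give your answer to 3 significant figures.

Reynolds number Re = ρVD/μ = 895 · 5.13 · 0.0298 / 0.0031 = 4.414e+04.
Re > 4000 → turbulent. Smooth-pipe (Blasius): f = 0.316 Re^(-0.25) = 0.316/(4.414e+04)^0.25 = 0.0218.
Total minor-loss coefficient ΣK = 2·0.41 + 1·0.45 + 1·1 = 2.27.
ΔP = [f·L/D + ΣK]·(ρV²/2) = [0.0218·66.9/0.0298 + 2.27]·(895·5.13²/2) = [48.94 + 2.27]·1.178e+04 = 6.031e+05 Pa.
ΔP = 6.031e+05 Pa = 603 kPa.

ΔP ≈ 603 kPa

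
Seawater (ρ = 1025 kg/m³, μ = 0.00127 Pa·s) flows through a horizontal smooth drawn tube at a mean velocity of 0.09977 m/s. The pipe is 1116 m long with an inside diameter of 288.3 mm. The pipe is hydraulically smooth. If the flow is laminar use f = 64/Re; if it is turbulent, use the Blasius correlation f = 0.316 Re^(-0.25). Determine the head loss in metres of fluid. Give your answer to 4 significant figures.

h_f ≈ 0.05028 m

Reynolds number Re = ρVD/μ = 1025 · 0.09977 · 0.2883 / 0.00127 = 2.321e+04.
Re > 4000 → turbulent. Smooth-pipe (Blasius): f = 0.316 Re^(-0.25) = 0.316/(2.321e+04)^0.25 = 0.0256.
Darcy-Weisbach: ΔP = f(L/D)(ρV²/2) = 0.0256·(1116/0.2883)·(1025·0.09977²/2) = 0.0256·3871·5.101 = 505.5 Pa.
Head loss h_f = ΔP/(ρg) = 505.5/(1025·9.81) = 0.05028 m.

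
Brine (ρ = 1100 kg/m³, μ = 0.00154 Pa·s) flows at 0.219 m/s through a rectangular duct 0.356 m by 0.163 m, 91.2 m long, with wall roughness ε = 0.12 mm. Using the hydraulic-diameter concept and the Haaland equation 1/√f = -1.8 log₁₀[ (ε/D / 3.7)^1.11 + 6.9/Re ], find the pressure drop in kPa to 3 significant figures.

ΔP ≈ 0.256 kPa

Hydraulic diameter D_h = 4A/P = 4·(0.356·0.163)/(2·(0.356+0.163)) = 0.2321/1.038 = 0.2236 m.
Re = ρVD_h/μ = 1100·0.219·0.2236/0.00154 = 3.498e+04.
ε/D_h = 0.00012/0.2236 = 0.000537; Haaland gives 1/√f = -1.8 log₁₀[5.49e-05+0.000197] = 6.477, so f = 0.02384.
ΔP = f(L/D_h)(ρV²/2) = 0.02384·91.2/0.2236·26.38 = 256.4 Pa.
ΔP = 0.256 kPa.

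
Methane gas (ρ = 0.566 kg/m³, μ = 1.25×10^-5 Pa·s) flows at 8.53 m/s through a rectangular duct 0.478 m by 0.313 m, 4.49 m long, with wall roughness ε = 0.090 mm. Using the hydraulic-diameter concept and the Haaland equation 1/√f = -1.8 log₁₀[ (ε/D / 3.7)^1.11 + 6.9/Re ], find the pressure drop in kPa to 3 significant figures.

Hydraulic diameter D_h = 4A/P = 4·(0.478·0.313)/(2·(0.478+0.313)) = 0.5985/1.582 = 0.3783 m.
Re = ρVD_h/μ = 0.566·8.53·0.3783/1.25e-05 = 1.461e+05.
ε/D_h = 9e-05/0.3783 = 0.000238; Haaland gives 1/√f = -1.8 log₁₀[2.22e-05+4.72e-05] = 7.485, so f = 0.01785.
ΔP = f(L/D_h)(ρV²/2) = 0.01785·4.49/0.3783·20.59 = 4.363 Pa.
ΔP = 0.00436 kPa.

ΔP ≈ 0.00436 kPa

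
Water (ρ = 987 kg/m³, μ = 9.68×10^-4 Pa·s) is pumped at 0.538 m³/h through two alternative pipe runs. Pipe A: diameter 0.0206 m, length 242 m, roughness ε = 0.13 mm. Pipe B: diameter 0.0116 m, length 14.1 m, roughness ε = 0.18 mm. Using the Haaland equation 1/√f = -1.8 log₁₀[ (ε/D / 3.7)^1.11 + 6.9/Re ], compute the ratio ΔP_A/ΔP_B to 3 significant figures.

ΔP_A/ΔP_B ≈ 0.816

Pipe A: V = Q/A = 0.0001494/0.0003333 = 0.4484 m/s; Re = 9418; ε/D = 0.00631; Haaland → f = 0.03932; ΔP_A = f(L/D)(ρV²/2) = 4.583e+04 Pa.
Pipe B: V = Q/A = 0.0001494/0.0001057 = 1.414 m/s; Re = 1.673e+04; ε/D = 0.0155; Haaland → f = 0.04683; ΔP_B = f(L/D)(ρV²/2) = 5.618e+04 Pa.
ΔP_A/ΔP_B = 4.583e+04/5.618e+04 = 0.816.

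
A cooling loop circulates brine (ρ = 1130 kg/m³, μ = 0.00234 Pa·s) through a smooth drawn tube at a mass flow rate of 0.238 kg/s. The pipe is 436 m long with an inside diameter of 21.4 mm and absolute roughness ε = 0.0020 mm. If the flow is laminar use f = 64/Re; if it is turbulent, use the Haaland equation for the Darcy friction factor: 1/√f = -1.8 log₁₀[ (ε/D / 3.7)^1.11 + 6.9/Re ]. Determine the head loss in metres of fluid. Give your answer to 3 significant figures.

h_f ≈ 12.7 m

A = πD²/4 = π(0.0214)²/4 = 0.0003597 m²; mean velocity V = ṁ/(ρA) = 0.238/(1130 · 0.0003597) = 0.5856 m/s.
Reynolds number Re = ρVD/μ = 1130 · 0.5856 · 0.0214 / 0.00234 = 6051.
Re > 4000 → turbulent. Relative roughness ε/D = 2e-06/0.0214 = 9.35e-05. Haaland: 1/√f = -1.8 log₁₀[(9.35e-05/3.7)^1.11 + 6.9/6051] = -1.8 log₁₀[7.88e-06 + 0.00114] = 5.292, so f = 0.03571.
Darcy-Weisbach: ΔP = f(L/D)(ρV²/2) = 0.03571·(436/0.0214)·(1130·0.5856²/2) = 0.03571·2.037e+04·193.7 = 1.409e+05 Pa.
Head loss h_f = ΔP/(ρg) = 1.409e+05/(1130·9.81) = 12.7 m.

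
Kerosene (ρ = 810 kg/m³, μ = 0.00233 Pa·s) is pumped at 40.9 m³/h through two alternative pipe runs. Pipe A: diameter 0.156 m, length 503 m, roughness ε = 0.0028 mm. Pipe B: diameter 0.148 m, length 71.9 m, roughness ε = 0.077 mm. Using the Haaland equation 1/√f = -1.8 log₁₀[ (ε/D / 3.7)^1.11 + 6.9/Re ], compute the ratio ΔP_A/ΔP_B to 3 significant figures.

ΔP_A/ΔP_B ≈ 5.16

Pipe A: V = Q/A = 0.01136/0.01911 = 0.5944 m/s; Re = 3.224e+04; ε/D = 1.79e-05; Haaland → f = 0.02295; ΔP_A = f(L/D)(ρV²/2) = 1.059e+04 Pa.
Pipe B: V = Q/A = 0.01136/0.0172 = 0.6604 m/s; Re = 3.398e+04; ε/D = 0.00052; Haaland → f = 0.02393; ΔP_B = f(L/D)(ρV²/2) = 2053 Pa.
ΔP_A/ΔP_B = 1.059e+04/2053 = 5.16.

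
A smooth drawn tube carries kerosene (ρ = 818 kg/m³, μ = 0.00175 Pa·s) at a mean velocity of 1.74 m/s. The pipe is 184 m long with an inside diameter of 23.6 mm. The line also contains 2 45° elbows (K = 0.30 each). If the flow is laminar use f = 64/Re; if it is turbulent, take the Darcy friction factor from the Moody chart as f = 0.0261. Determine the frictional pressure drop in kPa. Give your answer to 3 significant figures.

ΔP ≈ 253 kPa

Reynolds number Re = ρVD/μ = 818 · 1.74 · 0.0236 / 0.00175 = 1.919e+04.
Re > 4000 → turbulent; use the Moody-chart value f = 0.0261.
Total minor-loss coefficient ΣK = 2·0.3 = 0.6.
ΔP = [f·L/D + ΣK]·(ρV²/2) = [0.0261·184/0.0236 + 0.6]·(818·1.74²/2) = [203.5 + 0.6]·1238 = 2.527e+05 Pa.
ΔP = 2.527e+05 Pa = 253 kPa.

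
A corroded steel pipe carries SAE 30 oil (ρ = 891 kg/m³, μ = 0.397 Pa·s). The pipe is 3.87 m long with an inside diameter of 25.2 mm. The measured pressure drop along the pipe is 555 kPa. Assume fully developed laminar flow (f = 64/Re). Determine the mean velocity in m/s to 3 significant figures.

For laminar flow, f = 64/Re with Re = ρVD/μ, so Darcy-Weisbach reduces to ΔP = 32μLV/D². Solving for V: V = ΔP·D²/(32μL) = 5.55e+05·(0.0252)²/(32·0.397·3.87) = 7.169 m/s.
Check: Re = ρVD/μ = 891·7.169·0.0252/0.397 = 405.4 < 2300, so the laminar assumption holds.

V ≈ 7.17 m/s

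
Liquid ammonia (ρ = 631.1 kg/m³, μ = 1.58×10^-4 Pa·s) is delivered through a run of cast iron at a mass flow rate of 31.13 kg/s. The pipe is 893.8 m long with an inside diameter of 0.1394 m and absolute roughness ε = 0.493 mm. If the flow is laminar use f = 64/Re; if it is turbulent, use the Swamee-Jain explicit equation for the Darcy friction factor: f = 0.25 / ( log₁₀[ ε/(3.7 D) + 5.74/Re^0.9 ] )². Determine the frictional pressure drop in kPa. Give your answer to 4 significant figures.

A = πD²/4 = π(0.1394)²/4 = 0.01526 m²; mean velocity V = ṁ/(ρA) = 31.13/(631.1 · 0.01526) = 3.232 m/s.
Reynolds number Re = ρVD/μ = 631.1 · 3.232 · 0.1394 / 0.000158 = 1.8e+06.
Re > 4000 → turbulent. Relative roughness ε/D = 0.000493/0.1394 = 0.00354. Swamee-Jain: f = 0.25/(log₁₀[0.00354/3.7 + 5.74/1.8e+06^0.9])² = 0.25/(log₁₀[0.000956 + 1.35e-05])² = 0.25/(-3.014)² = 0.02753.
Darcy-Weisbach: ΔP = f(L/D)(ρV²/2) = 0.02753·(893.8/0.1394)·(631.1·3.232²/2) = 0.02753·6412·3296 = 5.818e+05 Pa.
ΔP = 5.818e+05 Pa = 581.8 kPa.

ΔP ≈ 581.8 kPa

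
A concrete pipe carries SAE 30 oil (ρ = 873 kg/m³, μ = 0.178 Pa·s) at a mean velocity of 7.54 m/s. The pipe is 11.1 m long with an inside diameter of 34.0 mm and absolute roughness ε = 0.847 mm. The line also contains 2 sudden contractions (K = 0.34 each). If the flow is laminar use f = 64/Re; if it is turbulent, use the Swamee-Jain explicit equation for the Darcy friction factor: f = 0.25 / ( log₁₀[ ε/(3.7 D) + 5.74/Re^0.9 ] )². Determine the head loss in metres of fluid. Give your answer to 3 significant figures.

h_f ≈ 50.1 m

Reynolds number Re = ρVD/μ = 873 · 7.54 · 0.034 / 0.178 = 1257.
Re < 2300 → laminar flow, so f = 64/Re = 64/1257 = 0.0509 (the turbulent correlation is not needed).
Total minor-loss coefficient ΣK = 2·0.34 = 0.68.
ΔP = [f·L/D + ΣK]·(ρV²/2) = [0.0509·11.1/0.034 + 0.68]·(873·7.54²/2) = [16.62 + 0.68]·2.482e+04 = 4.293e+05 Pa.
Head loss h_f = ΔP/(ρg) = 4.293e+05/(873·9.81) = 50.1 m.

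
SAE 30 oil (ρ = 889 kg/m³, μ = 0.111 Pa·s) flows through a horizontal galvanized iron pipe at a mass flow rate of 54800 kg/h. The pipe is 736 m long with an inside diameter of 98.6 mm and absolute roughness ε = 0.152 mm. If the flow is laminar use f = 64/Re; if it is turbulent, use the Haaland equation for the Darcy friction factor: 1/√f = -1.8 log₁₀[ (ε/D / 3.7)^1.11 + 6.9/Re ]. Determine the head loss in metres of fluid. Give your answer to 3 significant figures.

ṁ = 54800 kg/h = 54800/3600 = 15.22 kg/s.
A = πD²/4 = π(0.0986)²/4 = 0.007636 m²; mean velocity V = ṁ/(ρA) = 15.22/(889 · 0.007636) = 2.243 m/s.
Reynolds number Re = ρVD/μ = 889 · 2.243 · 0.0986 / 0.111 = 1771.
Re < 2300 → laminar flow, so f = 64/Re = 64/1771 = 0.03614 (the turbulent correlation is not needed).
Darcy-Weisbach: ΔP = f(L/D)(ρV²/2) = 0.03614·(736/0.0986)·(889·2.243²/2) = 0.03614·7465·2235 = 6.03e+05 Pa.
Head loss h_f = ΔP/(ρg) = 6.03e+05/(889·9.81) = 69.1 m.

h_f ≈ 69.1 m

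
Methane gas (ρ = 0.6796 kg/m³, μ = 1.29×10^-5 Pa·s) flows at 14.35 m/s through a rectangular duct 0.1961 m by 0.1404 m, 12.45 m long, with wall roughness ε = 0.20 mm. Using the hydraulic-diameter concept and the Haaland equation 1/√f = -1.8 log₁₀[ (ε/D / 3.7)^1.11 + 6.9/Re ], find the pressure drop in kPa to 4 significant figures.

ΔP ≈ 0.1190 kPa

Hydraulic diameter D_h = 4A/P = 4·(0.1961·0.1404)/(2·(0.1961+0.1404)) = 0.1101/0.673 = 0.1636 m.
Re = ρVD_h/μ = 0.6796·14.35·0.1636/1.29e-05 = 1.237e+05.
ε/D_h = 0.0002/0.1636 = 0.00122; Haaland gives 1/√f = -1.8 log₁₀[0.000137+5.58e-05] = 6.688, so f = 0.02236.
ΔP = f(L/D_h)(ρV²/2) = 0.02236·12.45/0.1636·69.97 = 119 Pa.
ΔP = 0.1190 kPa.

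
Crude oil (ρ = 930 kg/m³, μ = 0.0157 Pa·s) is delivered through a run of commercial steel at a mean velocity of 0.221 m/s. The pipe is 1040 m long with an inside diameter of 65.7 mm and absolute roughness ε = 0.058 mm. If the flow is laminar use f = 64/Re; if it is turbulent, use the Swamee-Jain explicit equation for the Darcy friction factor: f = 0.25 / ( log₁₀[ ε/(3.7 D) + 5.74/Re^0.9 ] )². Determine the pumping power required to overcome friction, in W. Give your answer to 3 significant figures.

P ≈ 20.0 W

Reynolds number Re = ρVD/μ = 930 · 0.221 · 0.0657 / 0.0157 = 860.1.
Re < 2300 → laminar flow, so f = 64/Re = 64/860.1 = 0.07441 (the turbulent correlation is not needed).
Darcy-Weisbach: ΔP = f(L/D)(ρV²/2) = 0.07441·(1040/0.0657)·(930·0.221²/2) = 0.07441·1.583e+04·22.71 = 2.675e+04 Pa.
Q = V·A = 0.221·0.00339 = 0.0007492 m³/s.
Pumping power P = QΔP = 0.0007492·2.675e+04 = 20.04 W = 20.0 W.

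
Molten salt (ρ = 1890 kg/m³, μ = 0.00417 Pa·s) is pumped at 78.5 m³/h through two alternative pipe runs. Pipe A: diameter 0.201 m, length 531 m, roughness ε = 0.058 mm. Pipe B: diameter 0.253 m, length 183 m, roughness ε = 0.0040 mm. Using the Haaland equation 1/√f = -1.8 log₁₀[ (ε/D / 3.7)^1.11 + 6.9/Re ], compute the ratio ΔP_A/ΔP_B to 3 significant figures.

Pipe A: V = Q/A = 0.02181/0.03173 = 0.6872 m/s; Re = 6.26e+04; ε/D = 0.000289; Haaland → f = 0.02071; ΔP_A = f(L/D)(ρV²/2) = 2.441e+04 Pa.
Pipe B: V = Q/A = 0.02181/0.05027 = 0.4337 m/s; Re = 4.974e+04; ε/D = 1.58e-05; Haaland → f = 0.02077; ΔP_B = f(L/D)(ρV²/2) = 2672 Pa.
ΔP_A/ΔP_B = 2.441e+04/2672 = 9.14.

ΔP_A/ΔP_B ≈ 9.14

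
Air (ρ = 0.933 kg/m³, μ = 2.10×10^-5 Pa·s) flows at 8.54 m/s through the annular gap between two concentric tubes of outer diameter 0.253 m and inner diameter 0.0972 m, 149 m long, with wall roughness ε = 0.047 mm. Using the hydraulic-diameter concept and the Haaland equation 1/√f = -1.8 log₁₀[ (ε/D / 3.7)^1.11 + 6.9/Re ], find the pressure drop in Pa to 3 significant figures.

Hydraulic diameter D_h = 4A/P = D_o - D_i = 0.253 - 0.0972 = 0.1558 m.
Re = ρVD_h/μ = 0.933·8.54·0.1558/2.1e-05 = 5.911e+04.
ε/D_h = 4.7e-05/0.1558 = 0.000302; Haaland gives 1/√f = -1.8 log₁₀[2.89e-05+0.000117] = 6.906, so f = 0.02097.
ΔP = f(L/D_h)(ρV²/2) = 0.02097·149/0.1558·34.02 = 682.2 Pa.

ΔP ≈ 682 Pa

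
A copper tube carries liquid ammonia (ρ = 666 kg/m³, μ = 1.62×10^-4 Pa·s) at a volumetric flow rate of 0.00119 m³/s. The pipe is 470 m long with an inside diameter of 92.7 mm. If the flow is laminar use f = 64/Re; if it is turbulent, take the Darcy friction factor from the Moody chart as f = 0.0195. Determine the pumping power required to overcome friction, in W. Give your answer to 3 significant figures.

Cross-sectional area A = πD²/4 = π(0.0927)²/4 = 0.006749 m²; mean velocity V = Q/A = 0.00119/0.006749 = 0.1763 m/s.
Reynolds number Re = ρVD/μ = 666 · 0.1763 · 0.0927 / 0.000162 = 6.719e+04.
Re > 4000 → turbulent; use the Moody-chart value f = 0.0195.
Darcy-Weisbach: ΔP = f(L/D)(ρV²/2) = 0.0195·(470/0.0927)·(666·0.1763²/2) = 0.0195·5070·10.35 = 1024 Pa.
Pumping power P = QΔP = 0.00119·1024 = 1.218 W = 1.22 W.

P ≈ 1.22 W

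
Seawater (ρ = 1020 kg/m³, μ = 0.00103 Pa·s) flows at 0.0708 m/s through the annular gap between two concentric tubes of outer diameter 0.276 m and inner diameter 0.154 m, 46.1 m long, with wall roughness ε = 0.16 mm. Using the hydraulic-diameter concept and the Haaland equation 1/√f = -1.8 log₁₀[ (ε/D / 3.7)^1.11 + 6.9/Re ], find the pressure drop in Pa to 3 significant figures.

ΔP ≈ 32.7 Pa

Hydraulic diameter D_h = 4A/P = D_o - D_i = 0.276 - 0.154 = 0.122 m.
Re = ρVD_h/μ = 1020·0.0708·0.122/0.00103 = 8554.
ε/D_h = 0.00016/0.122 = 0.00131; Haaland gives 1/√f = -1.8 log₁₀[0.000148+0.000807] = 5.436, so f = 0.03384.
ΔP = f(L/D_h)(ρV²/2) = 0.03384·46.1/0.122·2.556 = 32.69 Pa.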